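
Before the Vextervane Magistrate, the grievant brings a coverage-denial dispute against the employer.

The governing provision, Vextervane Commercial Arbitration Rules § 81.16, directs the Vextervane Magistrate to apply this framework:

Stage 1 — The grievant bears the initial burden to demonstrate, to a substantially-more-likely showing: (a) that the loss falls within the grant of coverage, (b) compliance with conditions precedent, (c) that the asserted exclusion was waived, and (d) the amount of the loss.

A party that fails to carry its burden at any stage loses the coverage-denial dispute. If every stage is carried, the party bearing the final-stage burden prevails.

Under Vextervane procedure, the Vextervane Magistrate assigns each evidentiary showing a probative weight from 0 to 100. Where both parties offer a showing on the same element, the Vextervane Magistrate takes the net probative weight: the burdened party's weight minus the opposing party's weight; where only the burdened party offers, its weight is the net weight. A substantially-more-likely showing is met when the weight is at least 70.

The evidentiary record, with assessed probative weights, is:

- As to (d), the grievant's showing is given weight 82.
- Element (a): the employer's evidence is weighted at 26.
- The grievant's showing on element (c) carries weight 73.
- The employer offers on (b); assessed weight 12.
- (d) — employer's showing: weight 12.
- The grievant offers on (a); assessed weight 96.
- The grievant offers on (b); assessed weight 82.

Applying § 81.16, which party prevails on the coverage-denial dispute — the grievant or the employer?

grievant

Stage 1 — burden on grievant; standard: a substantially-more-likely showing (weight is at least 70).
    (a): 96 − 26 = 70 ≥ 70 [met]
    (b): 82 − 12 = 70 ≥ 70 [met]
    (c): 73 ≥ 70 [met]
    (d): 82 − 12 = 70 ≥ 70 [met]
  Stage 1 carried; the final stage is satisfied.
All stages carried — the grievant prevails.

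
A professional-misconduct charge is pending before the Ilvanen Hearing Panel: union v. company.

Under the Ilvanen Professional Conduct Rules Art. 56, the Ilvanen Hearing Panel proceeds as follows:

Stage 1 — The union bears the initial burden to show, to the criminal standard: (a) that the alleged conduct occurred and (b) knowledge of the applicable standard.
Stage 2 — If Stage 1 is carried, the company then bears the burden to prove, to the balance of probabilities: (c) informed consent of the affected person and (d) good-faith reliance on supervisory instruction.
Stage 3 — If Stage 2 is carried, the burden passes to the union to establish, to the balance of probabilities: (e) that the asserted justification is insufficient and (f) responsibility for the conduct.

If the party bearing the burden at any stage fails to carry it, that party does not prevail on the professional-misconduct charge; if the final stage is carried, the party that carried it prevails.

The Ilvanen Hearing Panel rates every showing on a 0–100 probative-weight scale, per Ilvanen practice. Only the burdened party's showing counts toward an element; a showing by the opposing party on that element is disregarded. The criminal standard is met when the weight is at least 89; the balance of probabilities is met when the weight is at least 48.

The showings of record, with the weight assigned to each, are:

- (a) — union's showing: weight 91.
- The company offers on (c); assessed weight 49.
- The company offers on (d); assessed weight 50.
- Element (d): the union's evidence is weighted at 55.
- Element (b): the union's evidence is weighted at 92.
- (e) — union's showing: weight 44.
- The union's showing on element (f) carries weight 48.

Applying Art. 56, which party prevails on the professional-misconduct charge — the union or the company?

company

At Stage 1 the union must meet the criminal standard (weight is at least 89): on (a) the weight is 91, ≥ 89, so (a) meets the standard; on (b) the weight is 92, which does reach 89, so (b) meets the standard.
  Stage 1 carried; the burden shifts to the company.
At Stage 2 the company must meet the balance of probabilities (weight is at least 48): on (c) the weight is 49, ≥ 48, so (c) meets the standard; on (d) the weight is 50 (the union's 55 is given no effect), which does reach 48, so (d) meets the standard.
  Stage 2 carried; the burden shifts to the union.
At Stage 3 the union must meet the balance of probabilities (weight is at least 48): on (e) the weight is 44, which does not reach 48, so (e) does not meet the standard; on (f) the weight is 48, which does reach 48, so (f) meets the standard.
  Not every element is met, so the union fails to carry Stage 3.
The analysis ends at Stage 3; the company prevails.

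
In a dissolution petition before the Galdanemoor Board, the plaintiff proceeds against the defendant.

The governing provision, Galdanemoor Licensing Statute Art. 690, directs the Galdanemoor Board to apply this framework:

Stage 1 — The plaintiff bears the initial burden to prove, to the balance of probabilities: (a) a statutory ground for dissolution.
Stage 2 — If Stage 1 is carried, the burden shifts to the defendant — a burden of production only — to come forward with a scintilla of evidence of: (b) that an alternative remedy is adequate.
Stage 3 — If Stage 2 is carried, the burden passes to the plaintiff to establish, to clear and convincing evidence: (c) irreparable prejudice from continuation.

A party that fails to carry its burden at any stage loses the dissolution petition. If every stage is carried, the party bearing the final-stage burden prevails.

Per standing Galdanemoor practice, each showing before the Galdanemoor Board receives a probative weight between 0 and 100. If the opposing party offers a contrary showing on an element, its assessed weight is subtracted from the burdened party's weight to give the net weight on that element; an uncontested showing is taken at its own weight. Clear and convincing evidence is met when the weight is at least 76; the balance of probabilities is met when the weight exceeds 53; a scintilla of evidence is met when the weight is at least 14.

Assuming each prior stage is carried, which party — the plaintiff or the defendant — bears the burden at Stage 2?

defendant

Stage 2's rule assigns the burden to the defendant (to a scintilla of evidence).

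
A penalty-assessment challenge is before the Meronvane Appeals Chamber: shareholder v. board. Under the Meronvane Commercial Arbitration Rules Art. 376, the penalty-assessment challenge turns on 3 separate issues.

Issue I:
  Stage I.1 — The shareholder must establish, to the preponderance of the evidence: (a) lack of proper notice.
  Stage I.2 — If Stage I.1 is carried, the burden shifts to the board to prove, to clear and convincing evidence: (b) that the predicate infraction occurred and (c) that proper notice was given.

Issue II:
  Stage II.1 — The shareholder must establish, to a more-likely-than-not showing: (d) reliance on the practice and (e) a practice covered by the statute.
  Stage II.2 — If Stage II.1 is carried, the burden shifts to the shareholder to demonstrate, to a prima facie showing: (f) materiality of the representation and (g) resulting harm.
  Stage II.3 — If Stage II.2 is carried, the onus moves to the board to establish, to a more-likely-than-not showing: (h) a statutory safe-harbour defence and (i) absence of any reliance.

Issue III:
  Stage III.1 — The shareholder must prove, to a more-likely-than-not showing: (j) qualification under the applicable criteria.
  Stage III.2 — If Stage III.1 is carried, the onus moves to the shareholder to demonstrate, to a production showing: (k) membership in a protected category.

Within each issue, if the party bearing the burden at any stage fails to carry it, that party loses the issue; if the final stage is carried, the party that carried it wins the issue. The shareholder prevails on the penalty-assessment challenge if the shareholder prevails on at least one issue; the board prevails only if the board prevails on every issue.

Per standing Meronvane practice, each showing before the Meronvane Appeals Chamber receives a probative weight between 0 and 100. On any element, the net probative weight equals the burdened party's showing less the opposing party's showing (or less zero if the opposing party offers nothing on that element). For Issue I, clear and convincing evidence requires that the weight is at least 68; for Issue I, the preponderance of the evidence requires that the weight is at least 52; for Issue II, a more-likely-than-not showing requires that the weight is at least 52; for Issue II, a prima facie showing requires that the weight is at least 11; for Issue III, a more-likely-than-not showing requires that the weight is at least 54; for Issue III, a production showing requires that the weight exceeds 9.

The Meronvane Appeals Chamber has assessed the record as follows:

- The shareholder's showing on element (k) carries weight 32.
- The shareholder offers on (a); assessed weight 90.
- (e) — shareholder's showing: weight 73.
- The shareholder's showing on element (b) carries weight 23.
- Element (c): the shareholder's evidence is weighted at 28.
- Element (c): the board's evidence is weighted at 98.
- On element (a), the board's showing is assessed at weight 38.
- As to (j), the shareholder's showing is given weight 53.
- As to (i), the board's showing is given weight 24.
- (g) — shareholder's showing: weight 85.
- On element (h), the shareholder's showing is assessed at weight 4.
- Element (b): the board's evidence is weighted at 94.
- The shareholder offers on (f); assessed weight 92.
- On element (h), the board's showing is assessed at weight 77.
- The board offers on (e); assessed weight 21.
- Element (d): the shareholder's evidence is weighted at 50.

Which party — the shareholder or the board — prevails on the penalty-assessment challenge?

— Issue I —
Stage I.1 (shareholder, the preponderance of the evidence, weight is at least 52): (a) net 90−38=52 ≥ 52 — meets.
  Stage I.1 carried; the burden shifts to the board.
Stage I.2 (board, clear and convincing evidence, weight is at least 68): (b) net 94−23=71 ≥ 68 — meets; (c) net 98−28=70 ≥ 68 — meets.
  The board carries the last stage.
Every stage carried; the board prevails on this issue.
— Issue II —
Stage II.1 (shareholder, a more-likely-than-not showing, weight is at least 52): (d) 50 < 52 — fails; (e) net 73−21=52 ≥ 52 — meets.
  The shareholder does not carry Stage II.1.
The board prevails on this issue.
— Issue III —
Stage III.1 (shareholder, a more-likely-than-not showing, weight is at least 54): (j) 53 < 54 — fails.
  Not every element is met, so the shareholder fails to carry Stage III.1.
So the board prevails on this issue.
Per-issue: Issue I → board; Issue II → board; Issue III → board. The shareholder must prevail on at least one issue; overall, the board prevails.

board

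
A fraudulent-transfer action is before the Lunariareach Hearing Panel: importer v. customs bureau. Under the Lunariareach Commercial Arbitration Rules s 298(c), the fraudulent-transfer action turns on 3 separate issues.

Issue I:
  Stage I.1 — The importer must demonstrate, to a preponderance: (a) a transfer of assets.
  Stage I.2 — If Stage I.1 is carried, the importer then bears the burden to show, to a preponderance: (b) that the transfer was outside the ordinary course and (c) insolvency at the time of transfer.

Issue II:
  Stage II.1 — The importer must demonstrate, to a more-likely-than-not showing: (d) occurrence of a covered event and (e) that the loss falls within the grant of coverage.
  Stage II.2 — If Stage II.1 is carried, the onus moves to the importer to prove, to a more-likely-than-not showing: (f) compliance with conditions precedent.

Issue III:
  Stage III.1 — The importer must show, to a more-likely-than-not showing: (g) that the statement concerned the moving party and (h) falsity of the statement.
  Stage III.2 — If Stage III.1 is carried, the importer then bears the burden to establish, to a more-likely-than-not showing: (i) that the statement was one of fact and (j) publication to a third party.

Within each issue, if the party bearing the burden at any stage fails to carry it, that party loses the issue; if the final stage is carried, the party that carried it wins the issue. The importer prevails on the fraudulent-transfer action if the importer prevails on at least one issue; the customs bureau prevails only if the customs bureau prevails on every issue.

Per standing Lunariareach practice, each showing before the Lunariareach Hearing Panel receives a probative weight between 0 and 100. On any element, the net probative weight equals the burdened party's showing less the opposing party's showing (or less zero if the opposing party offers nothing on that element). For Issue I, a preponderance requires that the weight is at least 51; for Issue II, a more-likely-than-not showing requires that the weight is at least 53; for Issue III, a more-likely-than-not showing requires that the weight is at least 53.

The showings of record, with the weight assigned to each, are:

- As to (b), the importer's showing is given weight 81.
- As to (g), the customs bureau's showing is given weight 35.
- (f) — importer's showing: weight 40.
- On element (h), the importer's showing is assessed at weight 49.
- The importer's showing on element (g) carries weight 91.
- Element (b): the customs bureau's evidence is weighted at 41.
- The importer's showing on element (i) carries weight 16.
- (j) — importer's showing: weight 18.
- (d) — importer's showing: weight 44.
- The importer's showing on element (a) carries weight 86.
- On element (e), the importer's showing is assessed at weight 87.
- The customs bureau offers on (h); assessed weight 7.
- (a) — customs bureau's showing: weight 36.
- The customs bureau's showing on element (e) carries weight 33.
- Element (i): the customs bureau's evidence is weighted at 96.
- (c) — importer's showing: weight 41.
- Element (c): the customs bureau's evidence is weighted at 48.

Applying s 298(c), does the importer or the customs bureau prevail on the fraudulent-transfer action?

— Issue I —
Stage I.1 (importer, a preponderance, weight is at least 51): (a) net 86−36=50 < 51 — fails.
  Stage I.1 not carried; the importer fails its burden.
So the customs bureau prevails on this issue.
— Issue II —
Stage II.1 (importer, a more-likely-than-not showing, weight is at least 53): (d) 44 < 53 — fails; (e) net 87−33=54 ≥ 53 — meets.
  Not every element is met, so the importer fails to carry Stage II.1.
The customs bureau prevails on this issue.
— Issue III —
Stage III.1 (importer, a more-likely-than-not showing, weight is at least 53): (g) net 91−35=56 ≥ 53 — meets; (h) net 49−7=42 < 53 — fails.
  The importer does not carry Stage III.1.
The analysis ends at Stage III.1; the customs bureau prevails on this issue.
Per-issue: Issue I → customs bureau; Issue II → customs bureau; Issue III → customs bureau. The importer must prevail on at least one issue; overall, the customs bureau prevails.

customs bureau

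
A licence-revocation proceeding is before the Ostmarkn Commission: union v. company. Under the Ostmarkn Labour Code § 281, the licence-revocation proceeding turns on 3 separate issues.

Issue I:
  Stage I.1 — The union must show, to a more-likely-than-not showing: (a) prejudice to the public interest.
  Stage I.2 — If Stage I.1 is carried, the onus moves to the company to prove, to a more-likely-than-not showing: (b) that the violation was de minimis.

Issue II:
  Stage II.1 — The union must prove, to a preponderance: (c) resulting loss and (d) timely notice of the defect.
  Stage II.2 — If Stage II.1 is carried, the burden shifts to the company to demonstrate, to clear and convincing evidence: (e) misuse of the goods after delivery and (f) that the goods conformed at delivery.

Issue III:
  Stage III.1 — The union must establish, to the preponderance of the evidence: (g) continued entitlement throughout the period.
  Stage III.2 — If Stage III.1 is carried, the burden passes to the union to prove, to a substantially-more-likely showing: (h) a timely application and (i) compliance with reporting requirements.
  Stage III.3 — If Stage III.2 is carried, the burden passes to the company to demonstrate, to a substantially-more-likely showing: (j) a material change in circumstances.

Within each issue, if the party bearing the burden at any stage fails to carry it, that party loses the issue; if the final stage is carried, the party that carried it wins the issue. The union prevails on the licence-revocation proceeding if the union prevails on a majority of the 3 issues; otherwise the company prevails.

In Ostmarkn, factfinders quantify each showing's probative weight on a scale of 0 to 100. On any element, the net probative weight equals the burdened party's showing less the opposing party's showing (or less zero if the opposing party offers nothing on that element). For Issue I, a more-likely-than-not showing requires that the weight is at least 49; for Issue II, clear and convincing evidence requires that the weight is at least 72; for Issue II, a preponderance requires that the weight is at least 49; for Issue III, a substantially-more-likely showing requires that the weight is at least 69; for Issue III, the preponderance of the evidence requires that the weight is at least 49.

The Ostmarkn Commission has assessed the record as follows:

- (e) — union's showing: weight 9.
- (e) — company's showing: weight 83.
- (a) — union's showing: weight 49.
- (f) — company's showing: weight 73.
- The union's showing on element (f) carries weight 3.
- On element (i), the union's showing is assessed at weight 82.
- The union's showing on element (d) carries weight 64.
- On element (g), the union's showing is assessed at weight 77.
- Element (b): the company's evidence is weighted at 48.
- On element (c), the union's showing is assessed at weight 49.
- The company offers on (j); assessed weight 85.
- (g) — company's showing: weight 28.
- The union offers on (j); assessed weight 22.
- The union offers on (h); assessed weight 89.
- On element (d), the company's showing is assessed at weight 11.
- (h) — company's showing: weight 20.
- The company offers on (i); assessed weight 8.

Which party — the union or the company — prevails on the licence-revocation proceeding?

— Issue I —
At Stage I.1 the union must meet a more-likely-than-not showing (weight is at least 49): on (a) the weight is 49, ≥ 49, so (a) meets the standard.
  All elements met. The burden passes to the company.
At Stage I.2 the company must meet a more-likely-than-not showing (weight is at least 49): on (b) the weight is 48, < 49, so (b) does not meet the standard.
  The company does not carry Stage I.2.
The analysis ends at Stage I.2; the union prevails on this issue.
— Issue II —
At Stage II.1 the union must meet a preponderance (weight is at least 49): on (c) the weight is 49, ≥ 49, so (c) meets the standard; on (d) the weight is 64 less the opposing 11 gives net 53, which does reach 49, so (d) meets the standard.
  Stage II.1 is satisfied; the onus moves to the company.
At Stage II.2 the company must meet clear and convincing evidence (weight is at least 72): on (e) the weight is 83 less the opposing 9 gives net 74, ≥ 72, so (e) meets the standard; on (f) the weight is 73 less the opposing 3 gives net 70, < 72, so (f) does not meet the standard.
  Stage II.2 not carried; the company fails its burden.
The analysis ends at Stage II.2; the union prevails on this issue.
— Issue III —
At Stage III.1 the union must meet the preponderance of the evidence (weight is at least 49): on (g) the weight is 77 less the opposing 28 gives net 49, ≥ 49, so (g) meets the standard.
  All elements met. The union retains the burden for Stage III.2.
At Stage III.2 the union must meet a substantially-more-likely showing (weight is at least 69): on (h) the weight is 89 less the opposing 20 gives net 69, which does reach 69, so (h) meets the standard; on (i) the weight is 82 less the opposing 8 gives net 74, which does reach 69, so (i) meets the standard.
  The union carries Stage III.2; the company now bears the burden.
At Stage III.3 the company must meet a substantially-more-likely showing (weight is at least 69): on (j) the weight is 85 less the opposing 22 gives net 63, which does not reach 69, so (j) does not meet the standard.
  The company does not carry Stage III.3.
The analysis ends at Stage III.3; the union prevails on this issue.
Per-issue: Issue I → union; Issue II → union; Issue III → union. The union must prevail on a majority of issues; overall, the union prevails.

union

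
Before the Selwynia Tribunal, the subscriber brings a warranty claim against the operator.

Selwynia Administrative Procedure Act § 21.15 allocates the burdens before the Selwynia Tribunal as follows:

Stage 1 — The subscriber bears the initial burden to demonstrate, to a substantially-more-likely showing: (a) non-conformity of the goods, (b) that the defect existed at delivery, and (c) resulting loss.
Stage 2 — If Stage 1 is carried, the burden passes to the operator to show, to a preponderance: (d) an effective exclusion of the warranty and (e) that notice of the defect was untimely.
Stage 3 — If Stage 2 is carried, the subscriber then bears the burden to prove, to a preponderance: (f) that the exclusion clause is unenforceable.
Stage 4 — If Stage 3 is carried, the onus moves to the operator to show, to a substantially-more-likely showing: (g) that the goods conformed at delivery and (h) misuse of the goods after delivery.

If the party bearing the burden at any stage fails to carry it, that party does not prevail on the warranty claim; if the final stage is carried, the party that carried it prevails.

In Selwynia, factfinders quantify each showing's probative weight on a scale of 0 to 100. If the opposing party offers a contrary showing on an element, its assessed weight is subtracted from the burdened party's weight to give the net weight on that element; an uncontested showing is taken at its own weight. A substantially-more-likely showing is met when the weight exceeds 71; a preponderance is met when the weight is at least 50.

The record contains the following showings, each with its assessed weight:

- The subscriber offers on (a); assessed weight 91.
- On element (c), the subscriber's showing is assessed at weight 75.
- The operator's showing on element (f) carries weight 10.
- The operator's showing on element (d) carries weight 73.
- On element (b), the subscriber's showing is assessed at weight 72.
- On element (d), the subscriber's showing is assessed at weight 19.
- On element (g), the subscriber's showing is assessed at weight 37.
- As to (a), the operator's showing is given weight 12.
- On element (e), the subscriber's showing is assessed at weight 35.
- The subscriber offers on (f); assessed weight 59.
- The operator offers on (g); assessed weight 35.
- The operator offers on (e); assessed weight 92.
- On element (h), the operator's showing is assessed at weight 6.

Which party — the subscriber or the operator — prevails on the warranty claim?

operator

At Stage 1 the subscriber must meet a substantially-more-likely showing (weight exceeds 71): on (a) the weight is 91 less the opposing 12 gives net 79, > 71, so (a) meets the standard; on (b) the weight is 72, which does exceed 71, so (b) meets the standard; on (c) the weight is 75, which does exceed 71, so (c) meets the standard.
  Stage 1 carried; the burden shifts to the operator.
At Stage 2 the operator must meet a preponderance (weight is at least 50): on (d) the weight is 73 less the opposing 19 gives net 54, ≥ 50, so (d) meets the standard; on (e) the weight is 92 less the opposing 35 gives net 57, which does reach 50, so (e) meets the standard.
  Stage 2 carried; the burden shifts to the subscriber.
At Stage 3 the subscriber must meet a preponderance (weight is at least 50): on (f) the weight is 59 less the opposing 10 gives net 49, < 50, so (f) does not meet the standard.
  Not every element is met, so the subscriber fails to carry Stage 3.
The analysis ends at Stage 3; the operator prevails.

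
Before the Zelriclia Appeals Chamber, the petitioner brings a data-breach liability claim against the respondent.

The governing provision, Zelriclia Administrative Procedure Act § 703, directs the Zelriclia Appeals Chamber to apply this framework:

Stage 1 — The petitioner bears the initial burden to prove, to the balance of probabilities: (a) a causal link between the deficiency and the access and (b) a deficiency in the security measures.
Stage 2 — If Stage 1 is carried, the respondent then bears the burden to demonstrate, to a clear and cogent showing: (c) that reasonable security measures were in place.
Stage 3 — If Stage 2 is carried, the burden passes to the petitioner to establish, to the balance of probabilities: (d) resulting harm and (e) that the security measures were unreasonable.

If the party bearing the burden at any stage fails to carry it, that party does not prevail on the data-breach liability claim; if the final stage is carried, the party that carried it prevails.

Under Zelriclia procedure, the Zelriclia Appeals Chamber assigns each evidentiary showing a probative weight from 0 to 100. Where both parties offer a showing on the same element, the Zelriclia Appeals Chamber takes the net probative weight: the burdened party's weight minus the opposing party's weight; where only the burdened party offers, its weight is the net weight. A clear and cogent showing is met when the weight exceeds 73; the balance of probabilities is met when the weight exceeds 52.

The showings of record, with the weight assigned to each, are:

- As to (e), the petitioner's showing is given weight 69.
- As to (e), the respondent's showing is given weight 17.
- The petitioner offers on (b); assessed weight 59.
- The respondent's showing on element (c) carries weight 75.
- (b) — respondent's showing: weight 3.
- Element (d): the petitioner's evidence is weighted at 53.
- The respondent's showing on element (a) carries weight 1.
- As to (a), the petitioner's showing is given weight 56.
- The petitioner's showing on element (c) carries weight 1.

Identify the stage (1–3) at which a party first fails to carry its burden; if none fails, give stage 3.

Stage 1 — burden on petitioner; standard: the balance of probabilities (weight exceeds 52).
    (a): 56 − 1 = 55 > 52 [met]
    (b): 59 − 3 = 56 > 52 [met]
  The petitioner carries Stage 1; the respondent now bears the burden.
Stage 2 — burden on respondent; standard: a clear and cogent showing (weight exceeds 73).
    (c): 75 − 1 = 74 > 73 [met]
  The respondent carries Stage 2; the petitioner now bears the burden.
Stage 3 — burden on petitioner; standard: the balance of probabilities (weight exceeds 52).
    (d): 53 > 52 [met]
    (e): 69 − 17 = 52 ≤ 52 [not met]
  Not every element is met, so the petitioner fails to carry Stage 3.
The respondent prevails.

stage 3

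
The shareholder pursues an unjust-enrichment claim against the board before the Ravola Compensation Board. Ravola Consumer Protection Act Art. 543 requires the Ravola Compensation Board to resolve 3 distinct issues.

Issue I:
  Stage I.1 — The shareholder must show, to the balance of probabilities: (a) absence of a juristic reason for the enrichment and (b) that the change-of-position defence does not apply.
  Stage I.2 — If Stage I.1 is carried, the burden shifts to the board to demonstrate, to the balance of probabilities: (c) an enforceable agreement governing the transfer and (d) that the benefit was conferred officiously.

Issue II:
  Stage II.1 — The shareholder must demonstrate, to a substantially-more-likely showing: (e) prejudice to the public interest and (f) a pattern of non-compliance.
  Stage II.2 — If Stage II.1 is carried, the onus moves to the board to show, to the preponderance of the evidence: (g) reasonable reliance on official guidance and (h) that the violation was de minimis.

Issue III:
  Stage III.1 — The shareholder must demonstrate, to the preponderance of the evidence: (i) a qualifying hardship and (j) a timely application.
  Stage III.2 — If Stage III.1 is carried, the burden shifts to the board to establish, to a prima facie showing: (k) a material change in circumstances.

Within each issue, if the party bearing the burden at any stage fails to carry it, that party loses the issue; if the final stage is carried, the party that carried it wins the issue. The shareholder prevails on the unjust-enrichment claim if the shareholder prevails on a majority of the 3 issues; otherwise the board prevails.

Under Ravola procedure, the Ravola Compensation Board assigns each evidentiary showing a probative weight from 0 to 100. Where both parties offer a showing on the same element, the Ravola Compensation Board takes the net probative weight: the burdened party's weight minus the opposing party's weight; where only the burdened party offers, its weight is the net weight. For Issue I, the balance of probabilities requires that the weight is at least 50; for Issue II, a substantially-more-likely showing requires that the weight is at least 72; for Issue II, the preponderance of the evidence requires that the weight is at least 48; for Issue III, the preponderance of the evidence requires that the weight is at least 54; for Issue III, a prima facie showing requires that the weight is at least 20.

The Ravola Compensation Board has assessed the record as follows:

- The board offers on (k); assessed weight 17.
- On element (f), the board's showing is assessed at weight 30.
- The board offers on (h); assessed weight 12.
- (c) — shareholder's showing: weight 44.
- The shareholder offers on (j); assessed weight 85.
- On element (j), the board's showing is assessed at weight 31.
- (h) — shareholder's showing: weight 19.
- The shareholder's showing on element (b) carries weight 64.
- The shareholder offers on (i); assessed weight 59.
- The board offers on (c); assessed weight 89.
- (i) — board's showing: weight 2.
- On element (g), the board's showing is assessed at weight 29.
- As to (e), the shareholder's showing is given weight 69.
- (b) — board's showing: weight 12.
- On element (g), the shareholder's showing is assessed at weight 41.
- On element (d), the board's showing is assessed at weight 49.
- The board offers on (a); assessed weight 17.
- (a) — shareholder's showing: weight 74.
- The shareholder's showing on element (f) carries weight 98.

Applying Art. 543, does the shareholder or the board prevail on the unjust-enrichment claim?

— Issue I —
Stage I.1 (shareholder, the balance of probabilities, weight is at least 50): (a) net 74−17=57 ≥ 50 — meets; (b) net 64−12=52 ≥ 50 — meets.
  Stage I.1 is satisfied; the onus moves to the board.
Stage I.2 (board, the balance of probabilities, weight is at least 50): (c) net 89−44=45 < 50 — fails; (d) 49 < 50 — fails.
  Stage I.2 not carried; the board fails its burden.
The shareholder prevails on this issue.
— Issue II —
At Stage II.1 the shareholder must meet a substantially-more-likely showing (weight is at least 72): on (e) the weight is 69, < 72, so (e) does not meet the standard; on (f) the weight is 98 less the opposing 30 gives net 68, which does not reach 72, so (f) does not meet the standard.
  The shareholder does not carry Stage II.1.
The board prevails on this issue.
— Issue III —
Stage III.1 — burden on shareholder; standard: the preponderance of the evidence (weight is at least 54).
    (i): 59 − 2 = 57 ≥ 54 [met]
    (j): 85 − 31 = 54 ≥ 54 [met]
  Stage III.1 is satisfied; the onus moves to the board.
Stage III.2 — burden on board; standard: a prima facie showing (weight is at least 20).
    (k): 17 < 20 [not met]
  Stage III.2 not carried; the board fails its burden.
The shareholder prevails on this issue.
Per-issue: Issue I → shareholder; Issue II → board; Issue III → shareholder. The shareholder must prevail on a majority of issues; overall, the shareholder prevails.

shareholder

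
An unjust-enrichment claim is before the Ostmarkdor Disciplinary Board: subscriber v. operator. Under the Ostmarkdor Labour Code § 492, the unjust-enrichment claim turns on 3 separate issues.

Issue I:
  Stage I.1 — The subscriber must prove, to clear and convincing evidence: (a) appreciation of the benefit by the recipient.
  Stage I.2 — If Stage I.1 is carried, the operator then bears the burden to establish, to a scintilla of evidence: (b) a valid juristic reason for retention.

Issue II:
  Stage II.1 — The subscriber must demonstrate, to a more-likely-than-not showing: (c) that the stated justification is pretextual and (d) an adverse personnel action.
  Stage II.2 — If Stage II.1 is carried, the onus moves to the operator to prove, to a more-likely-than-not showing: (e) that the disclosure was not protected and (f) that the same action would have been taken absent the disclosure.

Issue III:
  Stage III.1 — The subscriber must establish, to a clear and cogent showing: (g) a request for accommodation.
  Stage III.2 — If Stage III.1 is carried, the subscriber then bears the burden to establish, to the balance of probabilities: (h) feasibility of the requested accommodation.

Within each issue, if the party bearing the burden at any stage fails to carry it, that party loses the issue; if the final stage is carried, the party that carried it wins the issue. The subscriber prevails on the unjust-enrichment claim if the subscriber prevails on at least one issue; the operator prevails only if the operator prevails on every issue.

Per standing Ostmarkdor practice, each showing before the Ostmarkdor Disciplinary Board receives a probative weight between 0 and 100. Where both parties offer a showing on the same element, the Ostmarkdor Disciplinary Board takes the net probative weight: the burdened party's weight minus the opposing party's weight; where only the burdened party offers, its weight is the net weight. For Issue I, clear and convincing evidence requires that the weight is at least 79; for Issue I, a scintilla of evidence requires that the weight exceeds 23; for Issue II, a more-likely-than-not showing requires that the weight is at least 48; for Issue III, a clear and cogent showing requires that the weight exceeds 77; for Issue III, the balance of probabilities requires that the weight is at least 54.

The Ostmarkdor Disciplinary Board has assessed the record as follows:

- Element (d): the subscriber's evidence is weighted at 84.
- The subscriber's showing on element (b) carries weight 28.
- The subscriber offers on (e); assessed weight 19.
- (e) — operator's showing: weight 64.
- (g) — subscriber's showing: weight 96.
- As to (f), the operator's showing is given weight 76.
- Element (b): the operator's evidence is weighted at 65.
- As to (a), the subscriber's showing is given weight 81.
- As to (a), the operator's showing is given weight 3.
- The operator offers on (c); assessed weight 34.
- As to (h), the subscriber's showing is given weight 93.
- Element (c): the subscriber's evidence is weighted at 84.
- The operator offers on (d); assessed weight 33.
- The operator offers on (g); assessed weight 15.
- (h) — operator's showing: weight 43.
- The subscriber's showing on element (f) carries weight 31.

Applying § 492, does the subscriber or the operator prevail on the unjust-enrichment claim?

— Issue I —
Stage I.1 (subscriber, clear and convincing evidence, weight is at least 79): (a) net 81−3=78 < 79 — fails.
  Stage I.1 not carried; the subscriber fails its burden.
So the operator prevails on this issue.
— Issue II —
Stage II.1 (subscriber, a more-likely-than-not showing, weight is at least 48): (c) net 84−34=50 ≥ 48 — meets; (d) net 84−33=51 ≥ 48 — meets.
  All elements met. The burden passes to the operator.
Stage II.2 (operator, a more-likely-than-not showing, weight is at least 48): (e) net 64−19=45 < 48 — fails; (f) net 76−31=45 < 48 — fails.
  Stage II.2 not carried; the operator fails its burden.
The analysis ends at Stage II.2; the subscriber prevails on this issue.
— Issue III —
At Stage III.1 the subscriber must meet a clear and cogent showing (weight exceeds 77): on (g) the weight is 96 less the opposing 15 gives net 81, > 77, so (g) meets the standard.
  Stage III.1 carried; the burden remains with the subscriber.
At Stage III.2 the subscriber must meet the balance of probabilities (weight is at least 54): on (h) the weight is 93 less the opposing 43 gives net 50, which does not reach 54, so (h) does not meet the standard.
  Not every element is met, so the subscriber fails to carry Stage III.2.
The operator prevails on this issue.
Per-issue: Issue I → operator; Issue II → subscriber; Issue III → operator. The subscriber must prevail on at least one issue; overall, the subscriber prevails.

subscriber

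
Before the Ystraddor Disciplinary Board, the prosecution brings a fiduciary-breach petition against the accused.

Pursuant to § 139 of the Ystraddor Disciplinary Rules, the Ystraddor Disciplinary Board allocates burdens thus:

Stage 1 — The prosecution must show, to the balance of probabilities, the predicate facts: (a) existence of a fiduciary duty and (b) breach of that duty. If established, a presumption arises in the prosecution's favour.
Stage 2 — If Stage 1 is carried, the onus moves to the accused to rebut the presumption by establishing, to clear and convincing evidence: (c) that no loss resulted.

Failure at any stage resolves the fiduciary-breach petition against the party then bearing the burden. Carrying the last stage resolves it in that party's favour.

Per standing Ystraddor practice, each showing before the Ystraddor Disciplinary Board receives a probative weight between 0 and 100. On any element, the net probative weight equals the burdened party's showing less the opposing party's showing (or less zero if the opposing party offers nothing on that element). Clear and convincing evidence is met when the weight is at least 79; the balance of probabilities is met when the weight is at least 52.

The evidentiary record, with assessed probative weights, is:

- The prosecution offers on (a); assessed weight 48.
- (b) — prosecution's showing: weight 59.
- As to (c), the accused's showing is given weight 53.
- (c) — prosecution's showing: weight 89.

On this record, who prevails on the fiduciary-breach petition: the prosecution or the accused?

Stage 1 — burden on prosecution; standard: the balance of probabilities (weight is at least 52).
    (a): 48 < 52 [not met]
    (b): 59 ≥ 52 [met]
  Not every element is met, so the prosecution fails to carry Stage 1.
The accused prevails.

accused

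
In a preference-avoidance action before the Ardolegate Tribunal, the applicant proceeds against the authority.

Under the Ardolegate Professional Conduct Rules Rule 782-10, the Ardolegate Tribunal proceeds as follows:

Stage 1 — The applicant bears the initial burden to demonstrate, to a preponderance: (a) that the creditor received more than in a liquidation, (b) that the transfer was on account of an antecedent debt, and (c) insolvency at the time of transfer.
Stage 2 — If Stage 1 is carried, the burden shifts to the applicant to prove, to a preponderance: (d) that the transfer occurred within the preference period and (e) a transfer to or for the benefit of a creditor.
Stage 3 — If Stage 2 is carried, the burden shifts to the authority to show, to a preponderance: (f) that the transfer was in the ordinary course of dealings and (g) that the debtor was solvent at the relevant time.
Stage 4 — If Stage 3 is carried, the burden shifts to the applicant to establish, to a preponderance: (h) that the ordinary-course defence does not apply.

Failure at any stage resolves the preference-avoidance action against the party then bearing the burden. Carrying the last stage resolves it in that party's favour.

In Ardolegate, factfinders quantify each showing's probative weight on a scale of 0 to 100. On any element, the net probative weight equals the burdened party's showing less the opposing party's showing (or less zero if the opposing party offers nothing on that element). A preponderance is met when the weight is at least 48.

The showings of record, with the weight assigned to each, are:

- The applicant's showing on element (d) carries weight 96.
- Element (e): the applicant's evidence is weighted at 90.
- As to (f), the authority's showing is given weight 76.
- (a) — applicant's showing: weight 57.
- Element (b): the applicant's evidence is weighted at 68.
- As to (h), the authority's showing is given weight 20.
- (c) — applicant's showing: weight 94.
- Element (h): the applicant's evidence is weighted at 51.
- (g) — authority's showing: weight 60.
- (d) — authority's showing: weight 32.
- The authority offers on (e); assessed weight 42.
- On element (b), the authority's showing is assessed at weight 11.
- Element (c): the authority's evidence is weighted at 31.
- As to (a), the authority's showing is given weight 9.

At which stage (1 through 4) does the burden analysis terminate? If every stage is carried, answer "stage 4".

At Stage 1 the applicant must meet a preponderance (weight is at least 48): on (a) the weight is 57 less the opposing 9 gives net 48, ≥ 48, so (a) meets the standard; on (b) the weight is 68 less the opposing 11 gives net 57, ≥ 48, so (b) meets the standard; on (c) the weight is 94 less the opposing 31 gives net 63, which does reach 48, so (c) meets the standard.
  Stage 1 is satisfied; the applicant continues to bear the burden.
At Stage 2 the applicant must meet a preponderance (weight is at least 48): on (d) the weight is 96 less the opposing 32 gives net 64, ≥ 48, so (d) meets the standard; on (e) the weight is 90 less the opposing 42 gives net 48, which does reach 48, so (e) meets the standard.
  Stage 2 is satisfied; the onus moves to the authority.
At Stage 3 the authority must meet a preponderance (weight is at least 48): on (f) the weight is 76, ≥ 48, so (f) meets the standard; on (g) the weight is 60, ≥ 48, so (g) meets the standard.
  Stage 3 is satisfied; the onus moves to the applicant.
At Stage 4 the applicant must meet a preponderance (weight is at least 48): on (h) the weight is 51 less the opposing 20 gives net 31, < 48, so (h) does not meet the standard.
  Stage 4 not carried; the applicant fails its burden.
So the authority prevails.

stage 4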